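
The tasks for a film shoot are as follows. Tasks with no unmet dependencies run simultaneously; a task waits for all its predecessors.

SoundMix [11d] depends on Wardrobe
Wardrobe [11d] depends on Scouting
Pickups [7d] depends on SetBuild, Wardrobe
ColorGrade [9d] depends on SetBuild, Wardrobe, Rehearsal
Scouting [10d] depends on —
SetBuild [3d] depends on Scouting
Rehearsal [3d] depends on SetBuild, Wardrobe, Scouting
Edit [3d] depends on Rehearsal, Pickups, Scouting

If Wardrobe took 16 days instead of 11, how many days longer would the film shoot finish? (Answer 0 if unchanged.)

5

The binding path is Scouting→Wardrobe→Rehearsal→ColorGrade = 10+11+3+9 = 33; finish at 33 days.
Since Wardrobe is critical, the +5 change carries straight to that chain (now 38 days).
The critical path is still Scouting→Wardrobe→Rehearsal→ColorGrade; finish is now 38 days.
Change in finish: 38 − 33 = +5 days.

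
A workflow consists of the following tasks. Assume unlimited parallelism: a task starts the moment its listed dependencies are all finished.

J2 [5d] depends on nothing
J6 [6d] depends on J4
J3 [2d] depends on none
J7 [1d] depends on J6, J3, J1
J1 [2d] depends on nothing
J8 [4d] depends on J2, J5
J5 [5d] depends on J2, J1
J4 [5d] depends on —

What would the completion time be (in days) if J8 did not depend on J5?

12

Before: longest chain J2→J5→J8 = 5+5+4 = 14, finish 14.
Without J5→J8, J8's earliest start moves from 10 to 5.
New critical path: J4→J6→J7 = 5+6+1 = 12 ⇒ 12 days.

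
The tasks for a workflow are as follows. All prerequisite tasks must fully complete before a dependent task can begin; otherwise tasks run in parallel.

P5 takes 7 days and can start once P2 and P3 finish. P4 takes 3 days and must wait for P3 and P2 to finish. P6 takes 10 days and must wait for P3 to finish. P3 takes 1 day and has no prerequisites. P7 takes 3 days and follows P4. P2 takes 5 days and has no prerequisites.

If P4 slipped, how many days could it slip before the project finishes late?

1

P2→P5 = 5+7 = 12 sets the makespan at 12 days.
The longest chain containing P4 totals 11 days.
So P4 can slip 9 − 8 = 1 day.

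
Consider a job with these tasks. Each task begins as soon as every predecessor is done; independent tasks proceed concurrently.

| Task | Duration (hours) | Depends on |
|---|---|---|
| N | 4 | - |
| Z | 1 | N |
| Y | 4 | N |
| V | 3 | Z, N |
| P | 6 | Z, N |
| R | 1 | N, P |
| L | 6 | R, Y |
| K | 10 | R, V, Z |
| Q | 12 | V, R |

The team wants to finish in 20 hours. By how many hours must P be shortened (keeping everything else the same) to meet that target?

4

Current finish: 24 hours; target: 20.
P is on every critical path, so each hour cut from P cuts the finish by one (this holds down to a finish of 20).
Need 24 − 20 = 4 hours off P → P becomes 2 hours, finish becomes 20.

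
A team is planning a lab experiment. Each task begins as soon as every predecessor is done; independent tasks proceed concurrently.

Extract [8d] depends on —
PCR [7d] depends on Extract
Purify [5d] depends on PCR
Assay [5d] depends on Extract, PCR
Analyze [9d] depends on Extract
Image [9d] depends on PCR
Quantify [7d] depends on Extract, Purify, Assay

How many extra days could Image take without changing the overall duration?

Extract→PCR→Purify→Quantify = 8+7+5+7 = 27 sets the makespan at 27 days.
Image finishes as early as 24 and must finish by 27.
Slack of Image = 18 − 15 = 3 days.

3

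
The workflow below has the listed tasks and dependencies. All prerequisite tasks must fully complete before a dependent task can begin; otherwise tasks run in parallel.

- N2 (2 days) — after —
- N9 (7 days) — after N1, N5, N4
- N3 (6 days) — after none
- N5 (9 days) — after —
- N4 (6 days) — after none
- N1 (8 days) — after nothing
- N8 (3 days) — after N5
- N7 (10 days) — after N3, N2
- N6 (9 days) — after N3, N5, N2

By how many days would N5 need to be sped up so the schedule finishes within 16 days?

2

Current finish: 18 days; target: 16.
N5 is on every critical path, so each day cut from N5 cuts the finish by one (this holds down to a finish of 16).
Need 18 − 16 = 2 days off N5 → N5 becomes 7 days, finish becomes 16.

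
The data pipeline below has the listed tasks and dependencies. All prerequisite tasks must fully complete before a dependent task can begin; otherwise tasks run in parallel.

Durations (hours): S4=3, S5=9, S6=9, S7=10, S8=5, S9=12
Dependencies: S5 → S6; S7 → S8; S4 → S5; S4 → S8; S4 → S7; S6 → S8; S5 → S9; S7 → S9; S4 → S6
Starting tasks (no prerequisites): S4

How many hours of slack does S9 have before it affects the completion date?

1

S4→S5→S6→S8 = 3+9+9+5 = 26 sets the makespan at 26 hours.
Longest path through S9: 25 hours (earliest finish 25, latest finish 26).
Float = 26 − 25 = 1.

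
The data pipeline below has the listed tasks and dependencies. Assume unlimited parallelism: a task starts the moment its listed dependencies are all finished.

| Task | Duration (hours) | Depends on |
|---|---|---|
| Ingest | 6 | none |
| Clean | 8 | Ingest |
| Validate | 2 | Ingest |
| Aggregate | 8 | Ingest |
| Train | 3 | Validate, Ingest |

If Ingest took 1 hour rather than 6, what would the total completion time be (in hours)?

Actual critical path: Ingest→Clean = 6+8 = 14 ⇒ 14 hours.
Ingest is on the critical path; changing it to 1 makes that path 9 hours.
The critical path is still Ingest→Clean; finish is now 9 hours.

9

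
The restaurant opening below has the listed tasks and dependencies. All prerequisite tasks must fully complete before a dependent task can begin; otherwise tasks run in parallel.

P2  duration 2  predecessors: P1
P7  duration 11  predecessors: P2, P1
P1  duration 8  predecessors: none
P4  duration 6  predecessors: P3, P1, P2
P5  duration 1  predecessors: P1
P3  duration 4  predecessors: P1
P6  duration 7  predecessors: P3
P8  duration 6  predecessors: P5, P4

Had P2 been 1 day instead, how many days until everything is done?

The binding path is P1→P3→P4→P8 = 8+4+6+6 = 24; finish at 24 days.
The longest path through P2 is only 22 days, so P2 has float 2.
The critical path is still P1→P3→P4→P8; finish is now 24 days.

24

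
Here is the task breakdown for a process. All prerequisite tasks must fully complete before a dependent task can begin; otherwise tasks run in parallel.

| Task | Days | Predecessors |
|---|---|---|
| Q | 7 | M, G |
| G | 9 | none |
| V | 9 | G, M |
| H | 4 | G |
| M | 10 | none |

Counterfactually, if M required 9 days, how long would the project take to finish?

18

Actual critical path: M→V = 10+9 = 19 ⇒ 19 days.
M lies on that path, so at 9 days the path becomes 18 days.
The critical path is still M→V; finish is now 18 days.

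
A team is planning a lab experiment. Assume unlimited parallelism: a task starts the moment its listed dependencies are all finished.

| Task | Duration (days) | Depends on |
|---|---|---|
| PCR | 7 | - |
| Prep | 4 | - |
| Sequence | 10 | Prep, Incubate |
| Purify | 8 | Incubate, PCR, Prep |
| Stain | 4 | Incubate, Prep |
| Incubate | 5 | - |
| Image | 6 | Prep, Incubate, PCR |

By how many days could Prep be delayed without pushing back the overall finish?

The longest chain is Incubate→Sequence = 5+10 = 15; overall finish 15 days.
Prep finishes as early as 4 and must finish by 5.
Slack of Prep = 1 − 0 = 1 day.

1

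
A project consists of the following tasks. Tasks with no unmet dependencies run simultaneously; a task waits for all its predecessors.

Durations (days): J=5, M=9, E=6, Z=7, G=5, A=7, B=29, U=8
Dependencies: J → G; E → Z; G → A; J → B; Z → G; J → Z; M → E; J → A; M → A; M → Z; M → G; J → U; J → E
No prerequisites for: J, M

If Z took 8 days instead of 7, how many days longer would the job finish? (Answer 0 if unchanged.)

1

As given, the longest chain is M→E→Z→G→A = 9+6+7+5+7 = 34, so the finish is 34 days.
Since Z is critical, the +1 change carries straight to that chain (now 35 days).
No other chain overtakes it, so the finish is 35 days.
Change in finish: 35 − 34 = +1 days.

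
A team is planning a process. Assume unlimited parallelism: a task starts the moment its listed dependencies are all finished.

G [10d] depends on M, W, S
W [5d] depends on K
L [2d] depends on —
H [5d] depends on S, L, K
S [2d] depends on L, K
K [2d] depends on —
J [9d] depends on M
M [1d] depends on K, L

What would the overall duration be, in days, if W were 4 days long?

The binding path is K→W→G = 2+5+10 = 17; finish at 17 days.
W is on the critical path; changing it to 4 makes that path 16 days.
No other chain overtakes it, so the finish is 16 days.

16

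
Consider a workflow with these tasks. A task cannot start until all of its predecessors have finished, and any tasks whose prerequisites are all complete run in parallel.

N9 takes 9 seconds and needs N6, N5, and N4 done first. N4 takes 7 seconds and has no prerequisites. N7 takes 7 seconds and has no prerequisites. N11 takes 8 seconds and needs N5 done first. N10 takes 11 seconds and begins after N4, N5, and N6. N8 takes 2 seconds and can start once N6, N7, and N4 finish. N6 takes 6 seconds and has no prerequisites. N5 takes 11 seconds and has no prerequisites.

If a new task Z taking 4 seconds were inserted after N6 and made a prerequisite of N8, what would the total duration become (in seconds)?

Originally the job takes 22 seconds.
With Z inserted, N8 now waits for max(N6, N7, N4, Z).
New critical path: N5→N10 = 11+11 = 22 ⇒ 22 seconds.

22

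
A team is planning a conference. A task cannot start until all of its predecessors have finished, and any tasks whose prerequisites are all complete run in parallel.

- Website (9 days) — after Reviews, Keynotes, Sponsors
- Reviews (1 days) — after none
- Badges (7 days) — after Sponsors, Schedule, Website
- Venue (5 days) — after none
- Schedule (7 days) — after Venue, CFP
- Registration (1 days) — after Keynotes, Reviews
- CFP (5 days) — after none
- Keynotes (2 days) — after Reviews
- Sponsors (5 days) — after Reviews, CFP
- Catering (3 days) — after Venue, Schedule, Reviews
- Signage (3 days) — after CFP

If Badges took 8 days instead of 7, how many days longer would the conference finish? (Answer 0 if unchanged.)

1

Critical path before the change: CFP→Sponsors→Website→Badges = 5+5+9+7 = 26 giving 26 days.
Badges is on the critical path; changing it to 8 makes that path 27 days.
The critical path is still CFP→Sponsors→Website→Badges; finish is now 27 days.
Change in finish: 27 − 26 = +1 days.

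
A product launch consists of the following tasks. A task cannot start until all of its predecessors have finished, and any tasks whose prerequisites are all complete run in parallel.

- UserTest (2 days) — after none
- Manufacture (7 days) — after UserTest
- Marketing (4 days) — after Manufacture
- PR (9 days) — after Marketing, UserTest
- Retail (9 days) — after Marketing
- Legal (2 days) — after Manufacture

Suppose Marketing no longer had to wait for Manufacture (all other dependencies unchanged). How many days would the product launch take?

With the dependency in place, UserTest→Manufacture→Marketing→PR = 2+7+4+9 = 22 sets the finish at 22 days.
Without Manufacture→Marketing, Marketing's earliest start moves from 9 to 0.
New critical path: Marketing→PR = 4+9 = 13 ⇒ 13 days.

13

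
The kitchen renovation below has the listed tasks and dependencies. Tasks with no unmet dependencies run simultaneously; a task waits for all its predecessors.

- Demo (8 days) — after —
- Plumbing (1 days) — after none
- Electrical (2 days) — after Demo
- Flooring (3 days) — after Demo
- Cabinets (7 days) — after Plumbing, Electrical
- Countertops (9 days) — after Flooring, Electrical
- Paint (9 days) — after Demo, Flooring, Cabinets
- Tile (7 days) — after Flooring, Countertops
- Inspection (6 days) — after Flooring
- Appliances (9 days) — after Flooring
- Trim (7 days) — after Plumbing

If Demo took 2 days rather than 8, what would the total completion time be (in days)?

As given, the longest chain is Demo→Flooring→Countertops→Tile = 8+3+9+7 = 27, so the finish is 27 days.
Since Demo is critical, the -6 change carries straight to that chain (now 21 days).
That remains the longest chain; total 21 days.

21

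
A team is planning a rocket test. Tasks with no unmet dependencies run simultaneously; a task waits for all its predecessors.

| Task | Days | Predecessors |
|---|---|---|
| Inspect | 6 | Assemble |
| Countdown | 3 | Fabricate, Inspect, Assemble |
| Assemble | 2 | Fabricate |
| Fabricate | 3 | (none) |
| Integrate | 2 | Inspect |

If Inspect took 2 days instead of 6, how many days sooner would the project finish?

4

The binding path is Fabricate→Assemble→Inspect→Countdown = 3+2+6+3 = 14; finish at 14 days.
Inspect is on the critical path; changing it to 2 makes that path 10 days.
That remains the longest chain; total 10 days.
Change in finish: 10 − 14 = -4 days.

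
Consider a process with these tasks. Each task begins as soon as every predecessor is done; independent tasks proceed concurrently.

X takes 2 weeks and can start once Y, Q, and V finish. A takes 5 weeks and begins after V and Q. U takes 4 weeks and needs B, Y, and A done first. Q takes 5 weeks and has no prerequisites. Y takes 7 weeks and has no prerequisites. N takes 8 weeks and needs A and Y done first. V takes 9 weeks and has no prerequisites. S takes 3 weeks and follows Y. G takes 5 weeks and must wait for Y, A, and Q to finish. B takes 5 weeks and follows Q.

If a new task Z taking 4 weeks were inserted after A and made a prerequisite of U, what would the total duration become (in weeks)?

Originally the process takes 22 weeks.
With Z inserted, U now waits for max(B, Y, A, Z).
New critical path: V→A→Z→U = 9+5+4+4 = 22 ⇒ 22 weeks.

22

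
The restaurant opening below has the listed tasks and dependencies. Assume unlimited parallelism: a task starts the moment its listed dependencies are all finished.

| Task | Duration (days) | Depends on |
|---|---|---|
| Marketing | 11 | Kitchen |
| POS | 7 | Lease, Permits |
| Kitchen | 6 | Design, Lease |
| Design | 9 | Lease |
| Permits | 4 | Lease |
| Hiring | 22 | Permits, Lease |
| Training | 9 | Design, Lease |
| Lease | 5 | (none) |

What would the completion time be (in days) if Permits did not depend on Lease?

With the dependency in place, Lease→Permits→Hiring = 5+4+22 = 31 sets the finish at 31 days.
Without Lease→Permits, Permits's earliest start moves from 5 to 0.
New critical path: Lease→Design→Kitchen→Marketing = 5+9+6+11 = 31 ⇒ 31 days.

31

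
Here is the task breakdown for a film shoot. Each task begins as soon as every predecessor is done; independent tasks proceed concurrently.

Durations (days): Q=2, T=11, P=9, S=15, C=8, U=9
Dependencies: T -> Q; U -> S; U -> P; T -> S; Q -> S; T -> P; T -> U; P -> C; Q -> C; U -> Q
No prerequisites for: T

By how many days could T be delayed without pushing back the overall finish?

0

The longest chain is T→U→P→C = 11+9+9+8 = 37; overall finish 37 days.
T finishes as early as 11 and must finish by 11.
So T can slip 11 − 11 = 0 days.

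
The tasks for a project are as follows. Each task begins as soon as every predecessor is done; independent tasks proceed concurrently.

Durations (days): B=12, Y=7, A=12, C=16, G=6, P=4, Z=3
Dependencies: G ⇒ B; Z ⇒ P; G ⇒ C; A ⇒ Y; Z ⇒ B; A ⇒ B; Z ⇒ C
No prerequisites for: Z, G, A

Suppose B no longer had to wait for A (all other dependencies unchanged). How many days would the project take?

Original critical path: A→B = 12+12 = 24 ⇒ 24 days.
Without A→B, B's earliest start moves from 12 to 6.
The longest chain is now G→C = 6+16 = 22, so the project takes 22 days.

22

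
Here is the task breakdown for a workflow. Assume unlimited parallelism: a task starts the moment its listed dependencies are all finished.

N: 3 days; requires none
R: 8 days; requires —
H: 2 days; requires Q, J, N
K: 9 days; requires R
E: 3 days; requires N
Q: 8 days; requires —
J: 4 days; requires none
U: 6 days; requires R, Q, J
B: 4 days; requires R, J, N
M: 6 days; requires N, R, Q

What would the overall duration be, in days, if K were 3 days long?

14

Actual critical path: R→K = 8+9 = 17 ⇒ 17 days.
K is on the critical path; changing it to 3 makes that path 11 days.
Now Q→M = 8+6 = 14 is longest, so the finish becomes 14 days.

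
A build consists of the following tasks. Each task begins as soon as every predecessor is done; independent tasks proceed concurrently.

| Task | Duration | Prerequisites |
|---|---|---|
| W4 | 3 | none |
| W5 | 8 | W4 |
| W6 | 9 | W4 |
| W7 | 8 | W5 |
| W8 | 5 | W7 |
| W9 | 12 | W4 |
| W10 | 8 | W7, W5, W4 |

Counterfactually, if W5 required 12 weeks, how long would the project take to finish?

Critical path before the change: W4→W5→W7→W10 = 3+8+8+8 = 27 giving 27 weeks.
W5 is on the critical path; changing it to 12 makes that path 31 weeks.
That remains the longest chain; total 31 weeks.

31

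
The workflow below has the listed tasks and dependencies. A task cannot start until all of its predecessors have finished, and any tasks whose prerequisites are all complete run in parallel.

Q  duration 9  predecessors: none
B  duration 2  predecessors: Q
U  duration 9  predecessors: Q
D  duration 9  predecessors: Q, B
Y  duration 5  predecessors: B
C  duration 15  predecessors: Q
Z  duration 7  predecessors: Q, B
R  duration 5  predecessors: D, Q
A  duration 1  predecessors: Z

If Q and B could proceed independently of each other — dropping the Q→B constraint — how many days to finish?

24

Original critical path: Q→B→D→R = 9+2+9+5 = 25 ⇒ 25 days.
Without Q→B, B's earliest start moves from 9 to 0.
New critical path: Q→C = 9+15 = 24 ⇒ 24 days.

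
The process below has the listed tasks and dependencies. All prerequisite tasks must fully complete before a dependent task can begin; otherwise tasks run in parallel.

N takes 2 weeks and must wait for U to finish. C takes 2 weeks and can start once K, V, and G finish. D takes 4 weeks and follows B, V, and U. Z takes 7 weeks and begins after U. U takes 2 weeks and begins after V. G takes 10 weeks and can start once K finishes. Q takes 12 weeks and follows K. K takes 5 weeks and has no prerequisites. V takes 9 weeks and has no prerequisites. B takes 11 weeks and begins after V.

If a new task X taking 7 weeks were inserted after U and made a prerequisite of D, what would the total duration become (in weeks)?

Originally the job takes 24 weeks.
With X inserted, D now waits for max(B, V, U, X).
New critical path: V→B→D = 9+11+4 = 24 ⇒ 24 weeks.

24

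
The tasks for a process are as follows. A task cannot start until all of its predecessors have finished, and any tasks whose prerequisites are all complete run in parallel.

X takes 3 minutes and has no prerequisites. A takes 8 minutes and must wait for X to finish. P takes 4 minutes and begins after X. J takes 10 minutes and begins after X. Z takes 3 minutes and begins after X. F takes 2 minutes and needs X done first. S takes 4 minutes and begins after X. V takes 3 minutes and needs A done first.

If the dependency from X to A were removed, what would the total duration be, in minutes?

13

Before: longest chain X→A→V = 3+8+3 = 14, finish 14.
Without X→A, A's earliest start moves from 3 to 0.
After: X→J = 3+10 = 13 → 13 minutes.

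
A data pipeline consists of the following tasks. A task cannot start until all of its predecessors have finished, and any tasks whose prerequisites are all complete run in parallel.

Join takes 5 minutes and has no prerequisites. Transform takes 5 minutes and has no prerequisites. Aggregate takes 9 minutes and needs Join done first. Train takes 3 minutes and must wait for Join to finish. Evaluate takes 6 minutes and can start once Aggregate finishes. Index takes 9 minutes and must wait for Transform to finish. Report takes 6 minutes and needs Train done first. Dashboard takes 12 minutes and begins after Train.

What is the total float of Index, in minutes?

6

Critical path: Join→Aggregate→Evaluate = 5+9+6 = 20, so the finish is 20 minutes.
Longest path through Index: 14 minutes (earliest finish 14, latest finish 20).
Slack of Index = 11 − 5 = 6 minutes.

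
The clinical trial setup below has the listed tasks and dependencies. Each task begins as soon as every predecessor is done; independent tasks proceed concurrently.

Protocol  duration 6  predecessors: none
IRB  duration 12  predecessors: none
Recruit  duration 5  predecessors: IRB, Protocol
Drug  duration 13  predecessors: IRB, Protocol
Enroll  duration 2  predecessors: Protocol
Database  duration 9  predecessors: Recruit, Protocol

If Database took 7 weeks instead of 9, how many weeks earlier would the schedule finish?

Actual critical path: IRB→Recruit→Database = 12+5+9 = 26 ⇒ 26 weeks.
Since Database is critical, the -2 change carries straight to that chain (now 24 weeks).
New critical path: IRB→Drug = 12+13 = 25 ⇒ 25 weeks.
Change in finish: 25 − 26 = -1 weeks.

1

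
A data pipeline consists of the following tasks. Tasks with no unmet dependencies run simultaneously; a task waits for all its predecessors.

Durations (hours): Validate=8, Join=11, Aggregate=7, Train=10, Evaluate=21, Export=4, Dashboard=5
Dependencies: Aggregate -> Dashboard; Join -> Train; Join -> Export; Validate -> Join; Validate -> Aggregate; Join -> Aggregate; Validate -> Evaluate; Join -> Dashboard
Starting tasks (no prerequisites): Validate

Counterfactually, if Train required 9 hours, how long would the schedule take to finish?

Actual critical path: Validate→Join→Aggregate→Dashboard = 8+11+7+5 = 31 ⇒ 31 hours.
The longest path through Train is only 29 hours, so Train has float 2.
No other chain overtakes it, so the finish is 31 hours.

31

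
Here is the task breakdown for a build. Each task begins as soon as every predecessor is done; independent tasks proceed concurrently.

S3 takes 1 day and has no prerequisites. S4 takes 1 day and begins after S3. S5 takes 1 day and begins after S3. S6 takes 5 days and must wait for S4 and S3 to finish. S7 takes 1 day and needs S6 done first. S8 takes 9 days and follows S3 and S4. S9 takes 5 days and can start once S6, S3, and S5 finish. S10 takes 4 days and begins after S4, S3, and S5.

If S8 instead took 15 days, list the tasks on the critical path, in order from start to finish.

Critical path before the change: S3→S4→S6→S9 = 1+1+5+5 = 12 giving 12 days.
S8 is off the critical path — its longest chain is 11 days, giving 1 of slack.
New critical path: S3→S4→S8 = 1+1+15 = 17 ⇒ 17 days.

S3, S4, S8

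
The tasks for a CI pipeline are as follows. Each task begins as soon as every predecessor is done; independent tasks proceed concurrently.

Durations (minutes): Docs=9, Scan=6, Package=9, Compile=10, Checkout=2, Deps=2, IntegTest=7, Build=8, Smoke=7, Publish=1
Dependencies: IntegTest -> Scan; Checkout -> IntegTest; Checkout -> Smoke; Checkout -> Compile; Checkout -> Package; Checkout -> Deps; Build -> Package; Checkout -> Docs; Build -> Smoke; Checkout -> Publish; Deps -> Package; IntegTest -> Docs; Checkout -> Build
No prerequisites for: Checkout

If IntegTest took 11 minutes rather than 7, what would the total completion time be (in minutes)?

22

The binding path is Checkout→Build→Package = 2+8+9 = 19; finish at 19 minutes.
IntegTest is off the critical path — its longest chain is 18 minutes, giving 1 of slack.
The binding chain switches to Checkout→IntegTest→Docs = 2+11+9 = 22; finish 22 minutes.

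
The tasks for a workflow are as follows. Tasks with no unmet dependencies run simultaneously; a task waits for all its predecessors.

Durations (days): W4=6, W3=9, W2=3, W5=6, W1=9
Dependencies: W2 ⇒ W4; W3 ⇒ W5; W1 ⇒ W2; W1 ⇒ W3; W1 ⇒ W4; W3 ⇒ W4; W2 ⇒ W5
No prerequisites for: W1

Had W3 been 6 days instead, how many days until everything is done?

Critical path before the change: W1→W3→W4 = 9+9+6 = 24 giving 24 days.
Since W3 is critical, the -3 change carries straight to that chain (now 21 days).
No other chain overtakes it, so the finish is 21 days.

21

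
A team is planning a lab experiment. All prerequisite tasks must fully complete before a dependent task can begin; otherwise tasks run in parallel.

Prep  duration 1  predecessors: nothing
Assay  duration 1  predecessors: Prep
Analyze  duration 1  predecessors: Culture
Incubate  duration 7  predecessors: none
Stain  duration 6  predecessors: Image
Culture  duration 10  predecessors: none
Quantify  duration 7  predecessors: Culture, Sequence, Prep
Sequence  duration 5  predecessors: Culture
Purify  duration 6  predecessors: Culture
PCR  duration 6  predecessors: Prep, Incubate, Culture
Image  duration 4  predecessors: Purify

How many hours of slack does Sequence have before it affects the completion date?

The longest chain is Culture→Purify→Image→Stain = 10+6+4+6 = 26; overall finish 26 hours.
The longest chain containing Sequence totals 22 hours.
Slack of Sequence = 14 − 10 = 4 hours.

4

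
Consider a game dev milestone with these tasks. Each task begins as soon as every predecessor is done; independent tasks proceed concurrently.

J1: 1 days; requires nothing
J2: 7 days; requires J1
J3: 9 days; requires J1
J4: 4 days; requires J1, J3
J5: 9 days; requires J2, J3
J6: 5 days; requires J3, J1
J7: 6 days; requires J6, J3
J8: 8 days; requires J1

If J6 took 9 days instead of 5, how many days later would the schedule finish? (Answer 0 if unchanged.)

Actual critical path: J1→J3→J6→J7 = 1+9+5+6 = 21 ⇒ 21 days.
J6 lies on that path, so at 9 days the path becomes 25 days.
The critical path is still J1→J3→J6→J7; finish is now 25 days.
Change in finish: 25 − 21 = +4 days.

4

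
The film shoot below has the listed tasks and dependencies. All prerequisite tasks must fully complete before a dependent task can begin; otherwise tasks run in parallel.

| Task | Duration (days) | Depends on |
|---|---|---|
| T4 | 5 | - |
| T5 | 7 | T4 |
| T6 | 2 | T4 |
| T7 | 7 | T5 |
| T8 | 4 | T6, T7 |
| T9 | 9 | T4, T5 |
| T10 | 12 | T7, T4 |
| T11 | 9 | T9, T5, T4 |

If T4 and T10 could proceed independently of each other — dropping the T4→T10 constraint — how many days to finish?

Original critical path: T4→T5→T7→T10 = 5+7+7+12 = 31 ⇒ 31 days.
Dropping T4→T10 doesn't change T10's earliest start (19); another predecessor still binds.
After: T4→T5→T7→T10 = 5+7+7+12 = 31 → 31 days.

31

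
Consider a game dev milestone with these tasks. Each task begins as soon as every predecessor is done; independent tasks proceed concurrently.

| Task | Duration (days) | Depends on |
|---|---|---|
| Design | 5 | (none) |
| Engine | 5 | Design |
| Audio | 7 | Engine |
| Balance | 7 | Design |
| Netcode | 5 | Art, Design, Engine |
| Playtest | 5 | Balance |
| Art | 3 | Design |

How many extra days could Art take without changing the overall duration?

Design→Engine→Audio = 5+5+7 = 17 sets the makespan at 17 days.
Art finishes as early as 8 and must finish by 12.
So Art can slip 12 − 8 = 4 days.

4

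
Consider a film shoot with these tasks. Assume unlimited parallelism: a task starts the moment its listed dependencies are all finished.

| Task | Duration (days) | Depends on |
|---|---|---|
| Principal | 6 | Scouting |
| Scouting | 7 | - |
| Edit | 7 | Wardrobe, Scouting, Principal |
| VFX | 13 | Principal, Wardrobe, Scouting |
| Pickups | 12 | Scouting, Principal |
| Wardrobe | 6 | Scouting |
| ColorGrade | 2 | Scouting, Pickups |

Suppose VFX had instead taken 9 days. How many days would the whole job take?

Baseline: Scouting→Principal→Pickups→ColorGrade = 7+6+12+2 = 27 → 27 days.
VFX has 1 day of float (longest path through it is 26).
The critical path is still Scouting→Principal→Pickups→ColorGrade; finish is now 27 days.

27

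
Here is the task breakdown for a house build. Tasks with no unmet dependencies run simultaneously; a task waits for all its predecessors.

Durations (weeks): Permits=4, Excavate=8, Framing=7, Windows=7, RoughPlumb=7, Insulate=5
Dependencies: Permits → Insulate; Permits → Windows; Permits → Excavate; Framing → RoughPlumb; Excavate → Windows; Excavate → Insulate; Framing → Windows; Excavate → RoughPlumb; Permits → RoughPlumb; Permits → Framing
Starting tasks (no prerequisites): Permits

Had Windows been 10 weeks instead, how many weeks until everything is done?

As given, the longest chain is Permits→Excavate→Windows = 4+8+7 = 19, so the finish is 19 weeks.
Windows is on the critical path; changing it to 10 makes that path 22 weeks.
The critical path is still Permits→Excavate→Windows; finish is now 22 weeks.

22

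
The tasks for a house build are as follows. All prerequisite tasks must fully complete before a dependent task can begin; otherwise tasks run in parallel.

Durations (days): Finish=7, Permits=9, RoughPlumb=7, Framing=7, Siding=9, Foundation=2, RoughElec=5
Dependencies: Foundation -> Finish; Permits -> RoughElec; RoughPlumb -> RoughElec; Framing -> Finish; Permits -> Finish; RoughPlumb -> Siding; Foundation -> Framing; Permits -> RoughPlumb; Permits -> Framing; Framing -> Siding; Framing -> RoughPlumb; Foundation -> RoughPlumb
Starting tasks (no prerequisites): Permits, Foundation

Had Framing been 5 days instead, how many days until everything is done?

Critical path before the change: Permits→Framing→RoughPlumb→Siding = 9+7+7+9 = 32 giving 32 days.
Since Framing is critical, the -2 change carries straight to that chain (now 30 days).
No other chain overtakes it, so the finish is 30 days.

30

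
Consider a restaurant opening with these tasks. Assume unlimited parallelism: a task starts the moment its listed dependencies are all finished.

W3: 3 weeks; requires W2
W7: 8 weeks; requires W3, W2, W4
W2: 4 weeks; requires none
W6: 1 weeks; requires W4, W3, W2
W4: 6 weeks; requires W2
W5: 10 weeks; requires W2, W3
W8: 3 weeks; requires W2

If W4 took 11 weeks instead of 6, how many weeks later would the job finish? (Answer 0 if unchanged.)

5

Baseline: W2→W4→W7 = 4+6+8 = 18 → 18 weeks.
W4 lies on that path, so at 11 weeks the path becomes 23 weeks.
No other chain overtakes it, so the finish is 23 weeks.
Change in finish: 23 − 18 = +5 weeks.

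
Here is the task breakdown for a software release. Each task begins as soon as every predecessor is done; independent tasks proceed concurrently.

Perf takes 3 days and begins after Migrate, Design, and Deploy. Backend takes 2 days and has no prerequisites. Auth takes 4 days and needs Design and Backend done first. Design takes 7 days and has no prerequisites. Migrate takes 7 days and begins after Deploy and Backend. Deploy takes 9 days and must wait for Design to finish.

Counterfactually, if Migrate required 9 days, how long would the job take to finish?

Critical path before the change: Design→Deploy→Migrate→Perf = 7+9+7+3 = 26 giving 26 days.
Migrate is on the critical path; changing it to 9 makes that path 28 days.
That remains the longest chain; total 28 days.

28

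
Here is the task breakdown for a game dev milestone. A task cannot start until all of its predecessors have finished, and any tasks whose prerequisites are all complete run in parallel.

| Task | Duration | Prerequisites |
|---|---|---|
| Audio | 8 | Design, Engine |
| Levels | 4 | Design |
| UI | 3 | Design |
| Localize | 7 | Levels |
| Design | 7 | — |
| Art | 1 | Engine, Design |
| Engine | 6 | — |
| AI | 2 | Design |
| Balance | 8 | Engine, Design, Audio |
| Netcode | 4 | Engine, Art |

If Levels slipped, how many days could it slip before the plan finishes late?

5

Design→Audio→Balance = 7+8+8 = 23 sets the makespan at 23 days.
Longest path through Levels: 18 days (earliest finish 11, latest finish 16).
So Levels can slip 16 − 11 = 5 days.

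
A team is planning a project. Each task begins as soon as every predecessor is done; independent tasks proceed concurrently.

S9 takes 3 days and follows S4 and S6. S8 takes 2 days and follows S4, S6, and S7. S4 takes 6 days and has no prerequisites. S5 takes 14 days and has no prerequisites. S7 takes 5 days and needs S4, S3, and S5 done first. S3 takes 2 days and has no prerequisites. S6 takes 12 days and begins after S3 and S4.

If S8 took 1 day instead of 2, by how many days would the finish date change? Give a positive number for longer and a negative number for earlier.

As given, the longest chain is S5→S7→S8 = 14+5+2 = 21, so the finish is 21 days.
S8 lies on that path, so at 1 day the path becomes 20 days.
Now S4→S6→S9 = 6+12+3 = 21 is longest, so the finish becomes 21 days.
Change in finish: 21 − 21 = +0 days.

0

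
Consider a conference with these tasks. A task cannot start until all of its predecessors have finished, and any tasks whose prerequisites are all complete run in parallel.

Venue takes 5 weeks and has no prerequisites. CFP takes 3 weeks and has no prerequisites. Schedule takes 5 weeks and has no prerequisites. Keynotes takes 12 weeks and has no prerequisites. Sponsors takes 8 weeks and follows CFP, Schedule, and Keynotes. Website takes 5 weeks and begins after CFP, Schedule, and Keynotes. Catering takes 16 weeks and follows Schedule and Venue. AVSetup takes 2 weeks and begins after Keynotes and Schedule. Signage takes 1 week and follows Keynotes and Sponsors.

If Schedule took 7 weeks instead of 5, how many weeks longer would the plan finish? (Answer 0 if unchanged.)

Actual critical path: Schedule→Catering = 5+16 = 21 ⇒ 21 weeks.
Since Schedule is critical, the +2 change carries straight to that chain (now 23 weeks).
That remains the longest chain; total 23 weeks.
Change in finish: 23 − 21 = +2 weeks.

2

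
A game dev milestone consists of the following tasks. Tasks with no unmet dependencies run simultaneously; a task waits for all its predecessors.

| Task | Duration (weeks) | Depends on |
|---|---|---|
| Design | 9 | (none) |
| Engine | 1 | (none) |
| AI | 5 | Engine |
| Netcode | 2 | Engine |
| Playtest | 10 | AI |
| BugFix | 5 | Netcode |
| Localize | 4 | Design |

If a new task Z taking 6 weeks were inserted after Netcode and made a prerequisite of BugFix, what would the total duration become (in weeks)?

16

Originally the project takes 16 weeks.
With Z inserted, BugFix now waits for max(Netcode, Z).
New critical path: Engine→AI→Playtest = 1+5+10 = 16 ⇒ 16 weeks.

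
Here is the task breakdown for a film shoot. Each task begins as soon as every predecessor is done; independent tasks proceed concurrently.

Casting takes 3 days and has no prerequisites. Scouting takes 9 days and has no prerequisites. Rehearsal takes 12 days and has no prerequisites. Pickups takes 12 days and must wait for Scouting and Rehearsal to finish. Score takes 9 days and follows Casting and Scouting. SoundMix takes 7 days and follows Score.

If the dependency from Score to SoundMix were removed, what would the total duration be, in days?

Original critical path: Scouting→Score→SoundMix = 9+9+7 = 25 ⇒ 25 days.
Without Score→SoundMix, SoundMix's earliest start moves from 18 to 0.
The longest chain is now Rehearsal→Pickups = 12+12 = 24, so the job takes 24 days.

24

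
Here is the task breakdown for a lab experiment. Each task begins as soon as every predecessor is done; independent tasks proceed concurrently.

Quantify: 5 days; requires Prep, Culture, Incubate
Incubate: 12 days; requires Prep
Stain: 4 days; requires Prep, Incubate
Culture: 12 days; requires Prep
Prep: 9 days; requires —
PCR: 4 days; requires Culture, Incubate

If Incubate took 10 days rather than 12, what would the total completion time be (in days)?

26

The binding path is Prep→Incubate→Quantify = 9+12+5 = 26; finish at 26 days.
Since Incubate is critical, the -2 change carries straight to that chain (now 24 days).
New critical path: Prep→Culture→Quantify = 9+12+5 = 26 ⇒ 26 days.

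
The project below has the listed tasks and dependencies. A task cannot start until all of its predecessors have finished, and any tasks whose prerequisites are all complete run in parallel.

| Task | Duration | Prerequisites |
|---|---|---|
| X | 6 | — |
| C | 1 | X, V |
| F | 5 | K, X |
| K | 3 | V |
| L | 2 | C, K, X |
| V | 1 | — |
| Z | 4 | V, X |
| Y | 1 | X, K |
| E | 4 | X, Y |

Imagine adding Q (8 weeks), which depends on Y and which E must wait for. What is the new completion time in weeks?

Originally the project takes 11 weeks.
With Q inserted, E now waits for max(X, Y, Q).
New critical path: X→Y→Q→E = 6+1+8+4 = 19 ⇒ 19 weeks.

19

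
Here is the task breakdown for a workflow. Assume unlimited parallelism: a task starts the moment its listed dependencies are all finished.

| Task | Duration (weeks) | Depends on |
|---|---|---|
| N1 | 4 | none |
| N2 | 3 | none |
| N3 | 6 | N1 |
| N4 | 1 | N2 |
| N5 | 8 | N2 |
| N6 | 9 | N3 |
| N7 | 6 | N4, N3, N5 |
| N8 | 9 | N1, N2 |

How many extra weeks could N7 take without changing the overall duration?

2

Critical path: N1→N3→N6 = 4+6+9 = 19, so the finish is 19 weeks.
N7 finishes as early as 17 and must finish by 19.
So N7 can slip 19 − 17 = 2 weeks.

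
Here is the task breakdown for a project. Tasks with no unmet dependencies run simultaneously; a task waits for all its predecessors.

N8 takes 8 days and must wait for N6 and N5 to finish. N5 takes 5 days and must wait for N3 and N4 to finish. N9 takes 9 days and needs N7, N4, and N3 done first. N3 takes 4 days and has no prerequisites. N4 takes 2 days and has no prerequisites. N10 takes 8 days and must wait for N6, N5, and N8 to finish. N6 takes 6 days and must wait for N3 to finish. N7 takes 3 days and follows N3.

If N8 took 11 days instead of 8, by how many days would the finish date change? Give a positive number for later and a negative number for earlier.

3

Baseline: N3→N6→N8→N10 = 4+6+8+8 = 26 → 26 days.
N8 is on the critical path; changing it to 11 makes that path 29 days.
That remains the longest chain; total 29 days.
Change in finish: 29 − 26 = +3 days.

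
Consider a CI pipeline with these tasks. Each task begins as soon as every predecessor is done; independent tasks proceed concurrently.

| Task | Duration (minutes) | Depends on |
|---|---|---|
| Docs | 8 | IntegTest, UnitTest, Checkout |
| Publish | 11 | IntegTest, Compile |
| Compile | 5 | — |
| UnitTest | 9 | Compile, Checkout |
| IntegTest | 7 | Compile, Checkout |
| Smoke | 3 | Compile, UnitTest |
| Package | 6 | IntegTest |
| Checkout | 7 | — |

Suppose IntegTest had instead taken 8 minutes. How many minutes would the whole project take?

Actual critical path: Checkout→IntegTest→Publish = 7+7+11 = 25 ⇒ 25 minutes.
Since IntegTest is critical, the +1 change carries straight to that chain (now 26 minutes).
That remains the longest chain; total 26 minutes.

26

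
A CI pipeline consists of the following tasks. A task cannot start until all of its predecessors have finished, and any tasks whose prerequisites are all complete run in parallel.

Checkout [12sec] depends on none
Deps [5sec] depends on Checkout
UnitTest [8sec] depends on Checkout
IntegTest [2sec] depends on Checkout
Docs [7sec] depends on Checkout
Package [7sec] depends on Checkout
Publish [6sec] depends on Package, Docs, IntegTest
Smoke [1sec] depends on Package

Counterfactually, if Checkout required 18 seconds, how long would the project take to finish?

Critical path before the change: Checkout→Docs→Publish = 12+7+6 = 25 giving 25 seconds.
Checkout is on the critical path; changing it to 18 makes that path 31 seconds.
No other chain overtakes it, so the finish is 31 seconds.

31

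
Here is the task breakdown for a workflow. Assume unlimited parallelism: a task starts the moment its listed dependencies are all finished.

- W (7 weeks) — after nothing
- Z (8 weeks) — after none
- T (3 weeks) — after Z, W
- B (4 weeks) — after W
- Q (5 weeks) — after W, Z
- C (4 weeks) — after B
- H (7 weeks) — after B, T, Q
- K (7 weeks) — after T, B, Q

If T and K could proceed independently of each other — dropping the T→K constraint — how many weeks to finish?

20

Before: longest chain Z→Q→H = 8+5+7 = 20, finish 20.
Dropping T→K doesn't change K's earliest start (13); another predecessor still binds.
The longest chain is now Z→Q→H = 8+5+7 = 20, so the plan takes 20 weeks.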